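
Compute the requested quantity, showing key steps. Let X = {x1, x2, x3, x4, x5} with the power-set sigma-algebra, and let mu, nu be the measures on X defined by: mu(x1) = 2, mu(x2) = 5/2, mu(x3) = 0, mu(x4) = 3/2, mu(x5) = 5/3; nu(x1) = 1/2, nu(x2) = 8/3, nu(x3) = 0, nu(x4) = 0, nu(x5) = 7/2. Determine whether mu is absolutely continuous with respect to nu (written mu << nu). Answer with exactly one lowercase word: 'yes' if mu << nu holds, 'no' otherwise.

mu << nu means: every nu-null measurable set is also mu-null; equivalently, for every atom x, if nu({x}) = 0 then mu({x}) = 0.
Checking each atom:
  x1: nu = 1/2 > 0 -> no constraint.
  x2: nu = 8/3 > 0 -> no constraint.
  x3: nu = 0, mu = 0 -> consistent with mu << nu.
  x4: nu = 0, mu = 3/2 > 0 -> violates mu << nu.
  x5: nu = 7/2 > 0 -> no constraint.
The atom(s) x4 violate the condition (nu = 0 but mu > 0). Therefore mu is NOT absolutely continuous w.r.t. nu.

no


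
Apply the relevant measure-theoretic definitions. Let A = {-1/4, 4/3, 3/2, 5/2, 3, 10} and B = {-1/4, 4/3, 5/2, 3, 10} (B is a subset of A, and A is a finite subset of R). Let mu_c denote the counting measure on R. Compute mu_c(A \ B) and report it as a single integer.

Counting measure assigns mu_c(E) = |E| (number of elements) when E is finite. For B subset A, A \ B is the set of elements of A not in B, so |A \ B| = |A| - |B|.
|A| = 6, |B| = 5, so mu_c(A \ B) = 6 - 5 = 1.

1


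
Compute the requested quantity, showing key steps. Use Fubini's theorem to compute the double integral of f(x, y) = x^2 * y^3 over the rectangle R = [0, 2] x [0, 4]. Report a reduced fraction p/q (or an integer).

f(x, y) is a tensor product of a function of x and a function of y, and both factors are bounded continuous (hence Lebesgue integrable) on the rectangle, so Fubini's theorem applies:
  integral_R f d(m x m) = (integral_a1^b1 x^2 dx) * (integral_a2^b2 y^3 dy).
Inner integral in x: integral_{0}^{2} x^2 dx = (2^3 - 0^3)/3
  = 8/3.
Inner integral in y: integral_{0}^{4} y^3 dy = (4^4 - 0^4)/4
  = 64.
Product: (8/3) * (64) = 512/3.

512/3


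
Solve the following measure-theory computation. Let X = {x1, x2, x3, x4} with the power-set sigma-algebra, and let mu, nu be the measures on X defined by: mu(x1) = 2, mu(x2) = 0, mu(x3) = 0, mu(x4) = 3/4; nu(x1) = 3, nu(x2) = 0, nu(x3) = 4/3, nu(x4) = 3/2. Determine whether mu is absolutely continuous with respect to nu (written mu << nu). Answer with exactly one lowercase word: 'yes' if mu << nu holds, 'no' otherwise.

mu << nu means: every nu-null measurable set is also mu-null; equivalently, for every atom x, if nu({x}) = 0 then mu({x}) = 0.
Checking each atom:
  x1: nu = 3 > 0 -> no constraint.
  x2: nu = 0, mu = 0 -> consistent with mu << nu.
  x3: nu = 4/3 > 0 -> no constraint.
  x4: nu = 3/2 > 0 -> no constraint.
No atom violates the condition. Therefore mu << nu.

yes


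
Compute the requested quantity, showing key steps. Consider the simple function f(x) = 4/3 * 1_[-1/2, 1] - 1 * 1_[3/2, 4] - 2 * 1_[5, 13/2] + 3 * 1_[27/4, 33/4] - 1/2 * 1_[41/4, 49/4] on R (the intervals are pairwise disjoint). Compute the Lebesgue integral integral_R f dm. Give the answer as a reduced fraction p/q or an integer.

For a simple function f = sum_i c_i * 1_{A_i} with disjoint A_i,
  integral f dm = sum_i c_i * m(A_i).
Lengths of the A_i:
  m(A_1) = 1 - (-1/2) = 3/2.
  m(A_2) = 4 - 3/2 = 5/2.
  m(A_3) = 13/2 - 5 = 3/2.
  m(A_4) = 33/4 - 27/4 = 3/2.
  m(A_5) = 49/4 - 41/4 = 2.
Contributions c_i * m(A_i):
  (4/3) * (3/2) = 2.
  (-1) * (5/2) = -5/2.
  (-2) * (3/2) = -3.
  (3) * (3/2) = 9/2.
  (-1/2) * (2) = -1.
Total: 2 - 5/2 - 3 + 9/2 - 1 = 0.

0


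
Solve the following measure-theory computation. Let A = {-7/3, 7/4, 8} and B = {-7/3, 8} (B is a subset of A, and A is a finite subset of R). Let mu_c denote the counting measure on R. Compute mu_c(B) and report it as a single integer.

Counting measure assigns mu_c(E) = |E| (number of elements) when E is finite.
B has 2 element(s), so mu_c(B) = 2.

2


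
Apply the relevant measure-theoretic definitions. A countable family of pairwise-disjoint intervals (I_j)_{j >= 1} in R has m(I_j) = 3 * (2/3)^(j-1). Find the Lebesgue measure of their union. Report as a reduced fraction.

By countable additivity of the Lebesgue measure on pairwise disjoint measurable sets,
  m(union_{j >= 1} I_j) = sum_{j >= 1} m(I_j) = sum_{j >= 1} a * r^(j-1),
  with a = 3 and r = 2/3.
Since 0 < r = 2/3 < 1, the geometric series converges:
  sum_{j >= 1} a * r^(j-1) = a / (1 - r).
  = 3 / (1 - 2/3)
  = 3 / (1/3)
  = 9.

9


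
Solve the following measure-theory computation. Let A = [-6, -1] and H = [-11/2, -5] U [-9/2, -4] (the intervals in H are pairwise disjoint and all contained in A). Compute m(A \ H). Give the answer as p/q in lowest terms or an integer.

The ambient interval has length m(A) = -1 - (-6) = 5.
Since the holes are disjoint and sit inside A, by finite additivity
  m(H) = sum_i (b_i - a_i), and m(A \ H) = m(A) - m(H).
Computing the hole measures:
  m(H_1) = -5 - (-11/2) = 1/2.
  m(H_2) = -4 - (-9/2) = 1/2.
Summed: m(H) = 1/2 + 1/2 = 1.
So m(A \ H) = 5 - 1 = 4.

4


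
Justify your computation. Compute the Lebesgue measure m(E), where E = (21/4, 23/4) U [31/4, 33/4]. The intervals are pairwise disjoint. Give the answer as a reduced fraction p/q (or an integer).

For pairwise disjoint intervals, m(union_i I_i) = sum_i m(I_i),
and m is invariant under swapping open/closed endpoints (single points have measure 0).
So m(E) = sum_i (b_i - a_i).
  I_1 has length 23/4 - 21/4 = 1/2.
  I_2 has length 33/4 - 31/4 = 1/2.
Summing:
  m(E) = 1/2 + 1/2 = 1.

1


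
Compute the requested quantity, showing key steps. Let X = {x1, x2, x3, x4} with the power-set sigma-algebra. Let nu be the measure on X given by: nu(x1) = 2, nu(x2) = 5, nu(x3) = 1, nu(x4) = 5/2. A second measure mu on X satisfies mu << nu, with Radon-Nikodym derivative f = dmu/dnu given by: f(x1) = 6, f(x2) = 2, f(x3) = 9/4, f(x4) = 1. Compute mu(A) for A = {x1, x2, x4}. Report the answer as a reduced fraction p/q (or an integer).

By the defining property of the Radon-Nikodym derivative, for every measurable set A,
  mu(A) = integral_A f dnu.
Since nu is a discrete measure concentrated on the atoms of X, the integral over A reduces to the sum
  mu(A) = sum_{x in A} f(x) * nu({x}).
Computing each term:
  x1: f(x1) * nu(x1) = 6 * 2 = 12.
  x2: f(x2) * nu(x2) = 2 * 5 = 10.
  x4: f(x4) * nu(x4) = 1 * 5/2 = 5/2.
Summing: mu(A) = 12 + 10 + 5/2 = 49/2.

49/2


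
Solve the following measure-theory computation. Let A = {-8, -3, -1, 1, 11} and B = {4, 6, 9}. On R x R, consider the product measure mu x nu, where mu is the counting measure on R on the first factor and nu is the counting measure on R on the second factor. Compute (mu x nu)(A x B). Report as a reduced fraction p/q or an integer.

For a measurable rectangle A x B, the product measure satisfies
  (mu x nu)(A x B) = mu(A) * nu(B).
  mu(A) = 5.
  nu(B) = 3.
  (mu x nu)(A x B) = 5 * 3 = 15.

15


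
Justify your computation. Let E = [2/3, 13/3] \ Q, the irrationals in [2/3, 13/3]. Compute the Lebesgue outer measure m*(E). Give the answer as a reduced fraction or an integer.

The interval I = [2/3, 13/3] has m(I) = 13/3 - 2/3 = 11/3 (endpoints are measure-zero, so open/closed/half-open agree). Write I = (I cap Q) u (I \ Q). The rationals in I are countable, so m*(I cap Q) = 0 (cover each rational by intervals whose total length is arbitrarily small). By countable subadditivity m*(I) <= m*(I cap Q) + m*(I \ Q), hence m*(I \ Q) >= m(I) = 11/3. The reverse inequality m*(I \ Q) <= m*(I) = 11/3 is trivial since (I \ Q) is a subset of I. Therefore m*(I \ Q) = 11/3.

11/3


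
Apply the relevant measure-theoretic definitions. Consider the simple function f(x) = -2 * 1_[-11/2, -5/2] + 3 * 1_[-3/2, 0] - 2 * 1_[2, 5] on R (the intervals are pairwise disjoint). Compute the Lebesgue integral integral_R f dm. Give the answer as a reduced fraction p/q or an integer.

For a simple function f = sum_i c_i * 1_{A_i} with disjoint A_i,
  integral f dm = sum_i c_i * m(A_i).
Lengths of the A_i:
  m(A_1) = -5/2 - (-11/2) = 3.
  m(A_2) = 0 - (-3/2) = 3/2.
  m(A_3) = 5 - 2 = 3.
Contributions c_i * m(A_i):
  (-2) * (3) = -6.
  (3) * (3/2) = 9/2.
  (-2) * (3) = -6.
Total: -6 + 9/2 - 6 = -15/2.

-15/2


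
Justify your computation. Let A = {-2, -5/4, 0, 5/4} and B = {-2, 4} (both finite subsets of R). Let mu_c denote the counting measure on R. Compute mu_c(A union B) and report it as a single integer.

Counting measure on a finite set equals cardinality. By inclusion-exclusion, |A union B| = |A| + |B| - |A cap B|.
|A| = 4, |B| = 2, |A cap B| = 1.
So mu_c(A union B) = 4 + 2 - 1 = 5.

5


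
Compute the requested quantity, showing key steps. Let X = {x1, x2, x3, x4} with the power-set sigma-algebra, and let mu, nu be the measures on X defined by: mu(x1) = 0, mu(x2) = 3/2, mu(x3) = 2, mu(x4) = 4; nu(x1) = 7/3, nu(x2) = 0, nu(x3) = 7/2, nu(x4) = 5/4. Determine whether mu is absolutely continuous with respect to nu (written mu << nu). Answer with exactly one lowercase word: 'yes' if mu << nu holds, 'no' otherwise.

mu << nu means: every nu-null measurable set is also mu-null; equivalently, for every atom x, if nu({x}) = 0 then mu({x}) = 0.
Checking each atom:
  x1: nu = 7/3 > 0 -> no constraint.
  x2: nu = 0, mu = 3/2 > 0 -> violates mu << nu.
  x3: nu = 7/2 > 0 -> no constraint.
  x4: nu = 5/4 > 0 -> no constraint.
The atom(s) x2 violate the condition (nu = 0 but mu > 0). Therefore mu is NOT absolutely continuous w.r.t. nu.

no


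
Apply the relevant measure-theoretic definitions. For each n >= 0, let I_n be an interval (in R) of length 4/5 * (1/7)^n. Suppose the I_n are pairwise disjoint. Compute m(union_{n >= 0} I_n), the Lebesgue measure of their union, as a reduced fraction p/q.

By countable additivity of the Lebesgue measure on pairwise disjoint measurable sets,
  m(union_{n >= 0} I_n) = sum_{n >= 0} m(I_n) = sum_{n >= 0} a * r^n,
  with a = 4/5 and r = 1/7.
Since 0 < r = 1/7 < 1, the geometric series converges:
  sum_{n >= 0} a * r^n = a / (1 - r).
  = 4/5 / (1 - 1/7)
  = 4/5 / (6/7)
  = 14/15.

14/15


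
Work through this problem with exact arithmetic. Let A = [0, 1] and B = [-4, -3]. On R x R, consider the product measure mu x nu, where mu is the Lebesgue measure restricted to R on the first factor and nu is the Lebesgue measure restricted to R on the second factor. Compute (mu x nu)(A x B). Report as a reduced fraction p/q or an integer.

For a measurable rectangle A x B, the product measure satisfies
  (mu x nu)(A x B) = mu(A) * nu(B).
  mu(A) = 1.
  nu(B) = 1.
  (mu x nu)(A x B) = 1 * 1 = 1.

1


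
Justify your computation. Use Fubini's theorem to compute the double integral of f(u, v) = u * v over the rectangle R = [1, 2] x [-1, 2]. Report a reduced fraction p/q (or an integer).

f(u, v) is a tensor product of a function of u and a function of v, and both factors are bounded continuous (hence Lebesgue integrable) on the rectangle, so Fubini's theorem applies:
  integral_R f d(m x m) = (integral_a1^b1 u du) * (integral_a2^b2 v dv).
Inner integral in u: integral_{1}^{2} u du = (2^2 - 1^2)/2
  = 3/2.
Inner integral in v: integral_{-1}^{2} v dv = (2^2 - (-1)^2)/2
  = 3/2.
Product: (3/2) * (3/2) = 9/4.

9/4


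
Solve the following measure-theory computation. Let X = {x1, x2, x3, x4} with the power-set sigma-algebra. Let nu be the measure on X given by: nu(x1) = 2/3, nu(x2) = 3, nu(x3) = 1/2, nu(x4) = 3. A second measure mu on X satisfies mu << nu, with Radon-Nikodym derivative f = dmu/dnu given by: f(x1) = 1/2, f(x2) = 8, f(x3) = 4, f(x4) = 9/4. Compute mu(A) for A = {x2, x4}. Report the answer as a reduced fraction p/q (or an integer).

By the defining property of the Radon-Nikodym derivative, for every measurable set A,
  mu(A) = integral_A f dnu.
Since nu is a discrete measure concentrated on the atoms of X, the integral over A reduces to the sum
  mu(A) = sum_{x in A} f(x) * nu({x}).
Computing each term:
  x2: f(x2) * nu(x2) = 8 * 3 = 24.
  x4: f(x4) * nu(x4) = 9/4 * 3 = 27/4.
Summing: mu(A) = 24 + 27/4 = 123/4.

123/4


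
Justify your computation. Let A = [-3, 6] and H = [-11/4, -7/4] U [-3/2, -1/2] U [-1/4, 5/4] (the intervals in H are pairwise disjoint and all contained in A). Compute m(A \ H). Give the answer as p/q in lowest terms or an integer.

The ambient interval has length m(A) = 6 - (-3) = 9.
Since the holes are disjoint and sit inside A, by finite additivity
  m(H) = sum_i (b_i - a_i), and m(A \ H) = m(A) - m(H).
Computing the hole measures:
  m(H_1) = -7/4 - (-11/4) = 1.
  m(H_2) = -1/2 - (-3/2) = 1.
  m(H_3) = 5/4 - (-1/4) = 3/2.
Summed: m(H) = 1 + 1 + 3/2 = 7/2.
So m(A \ H) = 9 - 7/2 = 11/2.

11/2


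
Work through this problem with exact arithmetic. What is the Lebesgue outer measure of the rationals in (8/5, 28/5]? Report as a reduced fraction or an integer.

E = Q cap (8/5, 28/5] is a subset of Q, which is countable. Enumerate Q = {q_1, q_2, ...}; for any eps > 0, cover q_k by the open interval (q_k - eps/2^(k+1), q_k + eps/2^(k+1)), of length eps/2^k. The total cover length is sum_{k>=1} eps/2^k = eps. Hence m*(E) <= m*(Q) <= eps for every eps > 0, and since outer measure is non-negative, m*(E) = 0.

0


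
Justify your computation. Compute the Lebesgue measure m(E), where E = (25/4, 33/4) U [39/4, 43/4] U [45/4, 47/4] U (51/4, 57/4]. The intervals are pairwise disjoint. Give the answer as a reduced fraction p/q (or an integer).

For pairwise disjoint intervals, m(union_i I_i) = sum_i m(I_i),
and m is invariant under swapping open/closed endpoints (single points have measure 0).
So m(E) = sum_i (b_i - a_i).
  I_1 has length 33/4 - 25/4 = 2.
  I_2 has length 43/4 - 39/4 = 1.
  I_3 has length 47/4 - 45/4 = 1/2.
  I_4 has length 57/4 - 51/4 = 3/2.
Summing:
  m(E) = 2 + 1 + 1/2 + 3/2 = 5.

5


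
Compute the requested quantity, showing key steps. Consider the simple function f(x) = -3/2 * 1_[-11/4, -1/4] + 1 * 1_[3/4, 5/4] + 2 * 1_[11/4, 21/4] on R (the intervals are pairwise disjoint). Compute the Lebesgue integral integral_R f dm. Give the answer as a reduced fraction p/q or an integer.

For a simple function f = sum_i c_i * 1_{A_i} with disjoint A_i,
  integral f dm = sum_i c_i * m(A_i).
Lengths of the A_i:
  m(A_1) = -1/4 - (-11/4) = 5/2.
  m(A_2) = 5/4 - 3/4 = 1/2.
  m(A_3) = 21/4 - 11/4 = 5/2.
Contributions c_i * m(A_i):
  (-3/2) * (5/2) = -15/4.
  (1) * (1/2) = 1/2.
  (2) * (5/2) = 5.
Total: -15/4 + 1/2 + 5 = 7/4.

7/4


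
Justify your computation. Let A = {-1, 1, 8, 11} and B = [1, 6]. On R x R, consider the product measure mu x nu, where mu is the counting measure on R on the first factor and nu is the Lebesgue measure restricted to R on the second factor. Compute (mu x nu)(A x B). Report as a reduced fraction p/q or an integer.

For a measurable rectangle A x B, the product measure satisfies
  (mu x nu)(A x B) = mu(A) * nu(B).
  mu(A) = 4.
  nu(B) = 5.
  (mu x nu)(A x B) = 4 * 5 = 20.

20


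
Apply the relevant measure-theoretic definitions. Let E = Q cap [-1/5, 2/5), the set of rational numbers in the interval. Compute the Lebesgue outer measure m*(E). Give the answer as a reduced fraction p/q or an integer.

Q cap [-1/5, 2/5) is countable; list its elements as q_1, q_2, ... . Fix eps > 0 and cover the k-th point by an interval of length eps * 2^(-k). The cover has total length eps * sum_{k>=1} 2^(-k) = eps, so by definition of outer measure m*(Q cap [-1/5, 2/5)) <= eps. Since eps was arbitrary and m* >= 0, the outer measure is 0.

0


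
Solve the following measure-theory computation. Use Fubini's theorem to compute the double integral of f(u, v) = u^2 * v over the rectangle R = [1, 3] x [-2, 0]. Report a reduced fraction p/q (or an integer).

f(u, v) is a tensor product of a function of u and a function of v, and both factors are bounded continuous (hence Lebesgue integrable) on the rectangle, so Fubini's theorem applies:
  integral_R f d(m x m) = (integral_a1^b1 u^2 du) * (integral_a2^b2 v dv).
Inner integral in u: integral_{1}^{3} u^2 du = (3^3 - 1^3)/3
  = 26/3.
Inner integral in v: integral_{-2}^{0} v dv = (0^2 - (-2)^2)/2
  = -2.
Product: (26/3) * (-2) = -52/3.

-52/3


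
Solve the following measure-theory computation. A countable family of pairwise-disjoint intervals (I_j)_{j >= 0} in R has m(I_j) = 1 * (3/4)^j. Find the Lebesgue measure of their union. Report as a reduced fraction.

By countable additivity of the Lebesgue measure on pairwise disjoint measurable sets,
  m(union_{j >= 0} I_j) = sum_{j >= 0} m(I_j) = sum_{j >= 0} a * r^j,
  with a = 1 and r = 3/4.
Since 0 < r = 3/4 < 1, the geometric series converges:
  sum_{j >= 0} a * r^j = a / (1 - r).
  = 1 / (1 - 3/4)
  = 1 / (1/4)
  = 4.

4


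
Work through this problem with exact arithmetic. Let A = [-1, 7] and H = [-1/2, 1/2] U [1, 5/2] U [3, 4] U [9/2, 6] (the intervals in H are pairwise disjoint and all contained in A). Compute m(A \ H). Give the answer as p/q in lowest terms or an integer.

The ambient interval has length m(A) = 7 - (-1) = 8.
Since the holes are disjoint and sit inside A, by finite additivity
  m(H) = sum_i (b_i - a_i), and m(A \ H) = m(A) - m(H).
Computing the hole measures:
  m(H_1) = 1/2 - (-1/2) = 1.
  m(H_2) = 5/2 - 1 = 3/2.
  m(H_3) = 4 - 3 = 1.
  m(H_4) = 6 - 9/2 = 3/2.
Summed: m(H) = 1 + 3/2 + 1 + 3/2 = 5.
So m(A \ H) = 8 - 5 = 3.

3


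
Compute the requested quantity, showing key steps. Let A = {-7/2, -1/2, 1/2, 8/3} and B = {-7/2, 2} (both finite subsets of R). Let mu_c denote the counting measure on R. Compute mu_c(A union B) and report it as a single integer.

Counting measure on a finite set equals cardinality. By inclusion-exclusion, |A union B| = |A| + |B| - |A cap B|.
|A| = 4, |B| = 2, |A cap B| = 1.
So mu_c(A union B) = 4 + 2 - 1 = 5.

5


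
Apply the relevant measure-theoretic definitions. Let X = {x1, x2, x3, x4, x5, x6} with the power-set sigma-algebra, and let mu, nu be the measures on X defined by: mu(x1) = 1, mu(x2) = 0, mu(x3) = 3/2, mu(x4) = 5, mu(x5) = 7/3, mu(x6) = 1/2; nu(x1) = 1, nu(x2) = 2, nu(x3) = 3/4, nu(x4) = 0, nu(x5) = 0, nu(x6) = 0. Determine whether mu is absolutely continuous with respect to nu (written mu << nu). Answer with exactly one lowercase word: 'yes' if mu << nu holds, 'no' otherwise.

mu << nu means: every nu-null measurable set is also mu-null; equivalently, for every atom x, if nu({x}) = 0 then mu({x}) = 0.
Checking each atom:
  x1: nu = 1 > 0 -> no constraint.
  x2: nu = 2 > 0 -> no constraint.
  x3: nu = 3/4 > 0 -> no constraint.
  x4: nu = 0, mu = 5 > 0 -> violates mu << nu.
  x5: nu = 0, mu = 7/3 > 0 -> violates mu << nu.
  x6: nu = 0, mu = 1/2 > 0 -> violates mu << nu.
The atom(s) x4, x5, x6 violate the condition (nu = 0 but mu > 0). Therefore mu is NOT absolutely continuous w.r.t. nu.

no


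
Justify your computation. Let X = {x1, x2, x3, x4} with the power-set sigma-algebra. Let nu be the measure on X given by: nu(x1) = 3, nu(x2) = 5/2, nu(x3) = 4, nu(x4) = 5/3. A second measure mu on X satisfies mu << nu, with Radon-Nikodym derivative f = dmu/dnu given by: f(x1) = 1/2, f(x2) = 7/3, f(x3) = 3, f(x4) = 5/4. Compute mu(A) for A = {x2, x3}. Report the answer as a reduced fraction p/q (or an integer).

By the defining property of the Radon-Nikodym derivative, for every measurable set A,
  mu(A) = integral_A f dnu.
Since nu is a discrete measure concentrated on the atoms of X, the integral over A reduces to the sum
  mu(A) = sum_{x in A} f(x) * nu({x}).
Computing each term:
  x2: f(x2) * nu(x2) = 7/3 * 5/2 = 35/6.
  x3: f(x3) * nu(x3) = 3 * 4 = 12.
Summing: mu(A) = 35/6 + 12 = 107/6.

107/6


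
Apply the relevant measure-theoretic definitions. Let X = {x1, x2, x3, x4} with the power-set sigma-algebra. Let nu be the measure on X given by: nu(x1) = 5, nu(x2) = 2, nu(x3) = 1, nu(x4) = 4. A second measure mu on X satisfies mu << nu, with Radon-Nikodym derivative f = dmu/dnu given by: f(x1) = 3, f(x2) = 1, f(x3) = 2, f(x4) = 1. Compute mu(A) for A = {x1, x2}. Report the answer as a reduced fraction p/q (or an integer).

By the defining property of the Radon-Nikodym derivative, for every measurable set A,
  mu(A) = integral_A f dnu.
Since nu is a discrete measure concentrated on the atoms of X, the integral over A reduces to the sum
  mu(A) = sum_{x in A} f(x) * nu({x}).
Computing each term:
  x1: f(x1) * nu(x1) = 3 * 5 = 15.
  x2: f(x2) * nu(x2) = 1 * 2 = 2.
Summing: mu(A) = 15 + 2 = 17.

17


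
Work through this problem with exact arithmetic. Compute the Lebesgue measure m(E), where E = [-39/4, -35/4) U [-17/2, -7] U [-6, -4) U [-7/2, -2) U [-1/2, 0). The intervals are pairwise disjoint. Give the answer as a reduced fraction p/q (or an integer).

For pairwise disjoint intervals, m(union_i I_i) = sum_i m(I_i),
and m is invariant under swapping open/closed endpoints (single points have measure 0).
So m(E) = sum_i (b_i - a_i).
  I_1 has length -35/4 - (-39/4) = 1.
  I_2 has length -7 - (-17/2) = 3/2.
  I_3 has length -4 - (-6) = 2.
  I_4 has length -2 - (-7/2) = 3/2.
  I_5 has length 0 - (-1/2) = 1/2.
Summing:
  m(E) = 1 + 3/2 + 2 + 3/2 + 1/2 = 13/2.

13/2


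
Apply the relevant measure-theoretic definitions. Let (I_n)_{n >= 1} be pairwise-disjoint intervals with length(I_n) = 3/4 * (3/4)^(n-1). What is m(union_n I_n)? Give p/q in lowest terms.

By countable additivity of the Lebesgue measure on pairwise disjoint measurable sets,
  m(union_{n >= 1} I_n) = sum_{n >= 1} m(I_n) = sum_{n >= 1} a * r^(n-1),
  with a = 3/4 and r = 3/4.
Since 0 < r = 3/4 < 1, the geometric series converges:
  sum_{n >= 1} a * r^(n-1) = a / (1 - r).
  = 3/4 / (1 - 3/4)
  = 3/4 / (1/4)
  = 3.

3


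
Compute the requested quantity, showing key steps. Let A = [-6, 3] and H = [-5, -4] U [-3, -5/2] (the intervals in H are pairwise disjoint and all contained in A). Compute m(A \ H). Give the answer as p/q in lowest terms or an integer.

The ambient interval has length m(A) = 3 - (-6) = 9.
Since the holes are disjoint and sit inside A, by finite additivity
  m(H) = sum_i (b_i - a_i), and m(A \ H) = m(A) - m(H).
Computing the hole measures:
  m(H_1) = -4 - (-5) = 1.
  m(H_2) = -5/2 - (-3) = 1/2.
Summed: m(H) = 1 + 1/2 = 3/2.
So m(A \ H) = 9 - 3/2 = 15/2.

15/2


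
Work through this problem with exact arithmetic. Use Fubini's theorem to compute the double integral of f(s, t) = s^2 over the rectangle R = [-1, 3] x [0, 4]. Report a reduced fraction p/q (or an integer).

f(s, t) is a tensor product of a function of s and a function of t, and both factors are bounded continuous (hence Lebesgue integrable) on the rectangle, so Fubini's theorem applies:
  integral_R f d(m x m) = (integral_a1^b1 s^2 ds) * (integral_a2^b2 1 dt).
Inner integral in s: integral_{-1}^{3} s^2 ds = (3^3 - (-1)^3)/3
  = 28/3.
Inner integral in t: integral_{0}^{4} 1 dt = (4^1 - 0^1)/1
  = 4.
Product: (28/3) * (4) = 112/3.

112/3


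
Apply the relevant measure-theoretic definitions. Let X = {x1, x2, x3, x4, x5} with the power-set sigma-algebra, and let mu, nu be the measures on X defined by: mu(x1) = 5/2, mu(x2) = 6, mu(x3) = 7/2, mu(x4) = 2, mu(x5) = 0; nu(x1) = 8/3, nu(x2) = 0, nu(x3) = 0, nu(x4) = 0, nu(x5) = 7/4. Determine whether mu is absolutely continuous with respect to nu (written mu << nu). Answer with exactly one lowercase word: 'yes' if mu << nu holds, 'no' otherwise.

mu << nu means: every nu-null measurable set is also mu-null; equivalently, for every atom x, if nu({x}) = 0 then mu({x}) = 0.
Checking each atom:
  x1: nu = 8/3 > 0 -> no constraint.
  x2: nu = 0, mu = 6 > 0 -> violates mu << nu.
  x3: nu = 0, mu = 7/2 > 0 -> violates mu << nu.
  x4: nu = 0, mu = 2 > 0 -> violates mu << nu.
  x5: nu = 7/4 > 0 -> no constraint.
The atom(s) x2, x3, x4 violate the condition (nu = 0 but mu > 0). Therefore mu is NOT absolutely continuous w.r.t. nu.

no


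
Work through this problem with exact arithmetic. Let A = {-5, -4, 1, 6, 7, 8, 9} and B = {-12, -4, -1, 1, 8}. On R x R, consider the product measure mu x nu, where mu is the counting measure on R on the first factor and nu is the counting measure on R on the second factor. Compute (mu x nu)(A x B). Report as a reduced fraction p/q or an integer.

For a measurable rectangle A x B, the product measure satisfies
  (mu x nu)(A x B) = mu(A) * nu(B).
  mu(A) = 7.
  nu(B) = 5.
  (mu x nu)(A x B) = 7 * 5 = 35.

35


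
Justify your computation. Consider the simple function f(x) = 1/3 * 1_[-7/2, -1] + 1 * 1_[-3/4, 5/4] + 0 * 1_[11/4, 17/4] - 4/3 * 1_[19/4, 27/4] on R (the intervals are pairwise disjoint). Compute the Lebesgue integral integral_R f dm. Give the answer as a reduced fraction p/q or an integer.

For a simple function f = sum_i c_i * 1_{A_i} with disjoint A_i,
  integral f dm = sum_i c_i * m(A_i).
Lengths of the A_i:
  m(A_1) = -1 - (-7/2) = 5/2.
  m(A_2) = 5/4 - (-3/4) = 2.
  m(A_3) = 17/4 - 11/4 = 3/2.
  m(A_4) = 27/4 - 19/4 = 2.
Contributions c_i * m(A_i):
  (1/3) * (5/2) = 5/6.
  (1) * (2) = 2.
  (0) * (3/2) = 0.
  (-4/3) * (2) = -8/3.
Total: 5/6 + 2 + 0 - 8/3 = 1/6.

1/6


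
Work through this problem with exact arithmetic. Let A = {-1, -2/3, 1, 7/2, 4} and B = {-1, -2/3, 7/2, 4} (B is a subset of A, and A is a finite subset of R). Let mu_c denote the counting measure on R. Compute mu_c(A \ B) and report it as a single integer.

Counting measure assigns mu_c(E) = |E| (number of elements) when E is finite. For B subset A, A \ B is the set of elements of A not in B, so |A \ B| = |A| - |B|.
|A| = 5, |B| = 4, so mu_c(A \ B) = 5 - 4 = 1.

1


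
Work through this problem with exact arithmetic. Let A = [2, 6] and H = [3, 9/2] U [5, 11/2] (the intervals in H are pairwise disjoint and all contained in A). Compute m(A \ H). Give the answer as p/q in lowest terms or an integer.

The ambient interval has length m(A) = 6 - 2 = 4.
Since the holes are disjoint and sit inside A, by finite additivity
  m(H) = sum_i (b_i - a_i), and m(A \ H) = m(A) - m(H).
Computing the hole measures:
  m(H_1) = 9/2 - 3 = 3/2.
  m(H_2) = 11/2 - 5 = 1/2.
Summed: m(H) = 3/2 + 1/2 = 2.
So m(A \ H) = 4 - 2 = 2.

2


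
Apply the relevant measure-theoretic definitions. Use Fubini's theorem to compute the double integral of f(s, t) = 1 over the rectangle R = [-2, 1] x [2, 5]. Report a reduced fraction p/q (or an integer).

f(s, t) is a tensor product of a function of s and a function of t, and both factors are bounded continuous (hence Lebesgue integrable) on the rectangle, so Fubini's theorem applies:
  integral_R f d(m x m) = (integral_a1^b1 1 ds) * (integral_a2^b2 1 dt).
Inner integral in s: integral_{-2}^{1} 1 ds = (1^1 - (-2)^1)/1
  = 3.
Inner integral in t: integral_{2}^{5} 1 dt = (5^1 - 2^1)/1
  = 3.
Product: (3) * (3) = 9.

9


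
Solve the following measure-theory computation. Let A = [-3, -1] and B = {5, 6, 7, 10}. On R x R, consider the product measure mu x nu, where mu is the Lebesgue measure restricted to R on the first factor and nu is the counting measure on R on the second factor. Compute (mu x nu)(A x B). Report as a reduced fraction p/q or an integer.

For a measurable rectangle A x B, the product measure satisfies
  (mu x nu)(A x B) = mu(A) * nu(B).
  mu(A) = 2.
  nu(B) = 4.
  (mu x nu)(A x B) = 2 * 4 = 8.

8


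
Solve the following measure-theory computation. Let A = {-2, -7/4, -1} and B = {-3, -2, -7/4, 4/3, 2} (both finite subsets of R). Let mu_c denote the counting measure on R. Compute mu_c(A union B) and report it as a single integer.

Counting measure on a finite set equals cardinality. By inclusion-exclusion, |A union B| = |A| + |B| - |A cap B|.
|A| = 3, |B| = 5, |A cap B| = 2.
So mu_c(A union B) = 3 + 5 - 2 = 6.

6


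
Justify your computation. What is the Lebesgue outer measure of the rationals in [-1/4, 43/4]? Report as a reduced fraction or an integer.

Q cap [-1/4, 43/4] is countable; list its elements as q_1, q_2, ... . Fix eps > 0 and cover the k-th point by an interval of length eps * 2^(-k). The cover has total length eps * sum_{k>=1} 2^(-k) = eps, so by definition of outer measure m*(Q cap [-1/4, 43/4]) <= eps. Since eps was arbitrary and m* >= 0, the outer measure is 0.

0


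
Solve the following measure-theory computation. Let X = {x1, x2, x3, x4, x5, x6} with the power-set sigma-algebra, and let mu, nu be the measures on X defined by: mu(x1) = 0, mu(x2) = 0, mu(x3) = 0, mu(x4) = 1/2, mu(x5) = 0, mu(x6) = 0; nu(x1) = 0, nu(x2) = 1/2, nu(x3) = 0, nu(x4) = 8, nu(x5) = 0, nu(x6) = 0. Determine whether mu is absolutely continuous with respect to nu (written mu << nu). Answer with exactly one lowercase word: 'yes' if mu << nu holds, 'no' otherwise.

mu << nu means: every nu-null measurable set is also mu-null; equivalently, for every atom x, if nu({x}) = 0 then mu({x}) = 0.
Checking each atom:
  x1: nu = 0, mu = 0 -> consistent with mu << nu.
  x2: nu = 1/2 > 0 -> no constraint.
  x3: nu = 0, mu = 0 -> consistent with mu << nu.
  x4: nu = 8 > 0 -> no constraint.
  x5: nu = 0, mu = 0 -> consistent with mu << nu.
  x6: nu = 0, mu = 0 -> consistent with mu << nu.
No atom violates the condition. Therefore mu << nu.

yes


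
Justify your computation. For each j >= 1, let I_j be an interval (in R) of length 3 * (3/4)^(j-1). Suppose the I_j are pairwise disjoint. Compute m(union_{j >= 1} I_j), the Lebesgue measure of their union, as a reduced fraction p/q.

By countable additivity of the Lebesgue measure on pairwise disjoint measurable sets,
  m(union_{j >= 1} I_j) = sum_{j >= 1} m(I_j) = sum_{j >= 1} a * r^(j-1),
  with a = 3 and r = 3/4.
Since 0 < r = 3/4 < 1, the geometric series converges:
  sum_{j >= 1} a * r^(j-1) = a / (1 - r).
  = 3 / (1 - 3/4)
  = 3 / (1/4)
  = 12.

12


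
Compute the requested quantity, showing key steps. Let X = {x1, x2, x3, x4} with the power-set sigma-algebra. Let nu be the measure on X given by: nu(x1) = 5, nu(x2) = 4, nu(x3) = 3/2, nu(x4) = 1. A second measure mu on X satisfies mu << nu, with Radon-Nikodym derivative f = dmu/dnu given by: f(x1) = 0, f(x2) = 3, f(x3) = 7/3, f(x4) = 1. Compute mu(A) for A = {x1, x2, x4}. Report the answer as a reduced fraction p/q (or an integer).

By the defining property of the Radon-Nikodym derivative, for every measurable set A,
  mu(A) = integral_A f dnu.
Since nu is a discrete measure concentrated on the atoms of X, the integral over A reduces to the sum
  mu(A) = sum_{x in A} f(x) * nu({x}).
Computing each term:
  x1: f(x1) * nu(x1) = 0 * 5 = 0.
  x2: f(x2) * nu(x2) = 3 * 4 = 12.
  x4: f(x4) * nu(x4) = 1 * 1 = 1.
Summing: mu(A) = 0 + 12 + 1 = 13.

13


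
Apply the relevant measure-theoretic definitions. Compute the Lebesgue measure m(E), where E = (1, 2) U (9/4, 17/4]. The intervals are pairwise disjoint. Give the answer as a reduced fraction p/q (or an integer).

For pairwise disjoint intervals, m(union_i I_i) = sum_i m(I_i),
and m is invariant under swapping open/closed endpoints (single points have measure 0).
So m(E) = sum_i (b_i - a_i).
  I_1 has length 2 - 1 = 1.
  I_2 has length 17/4 - 9/4 = 2.
Summing:
  m(E) = 1 + 2 = 3.

3


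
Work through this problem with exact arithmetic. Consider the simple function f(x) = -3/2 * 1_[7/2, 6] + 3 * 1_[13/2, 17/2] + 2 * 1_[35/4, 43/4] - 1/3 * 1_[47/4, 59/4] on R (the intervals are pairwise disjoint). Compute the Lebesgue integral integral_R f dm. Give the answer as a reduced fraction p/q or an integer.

For a simple function f = sum_i c_i * 1_{A_i} with disjoint A_i,
  integral f dm = sum_i c_i * m(A_i).
Lengths of the A_i:
  m(A_1) = 6 - 7/2 = 5/2.
  m(A_2) = 17/2 - 13/2 = 2.
  m(A_3) = 43/4 - 35/4 = 2.
  m(A_4) = 59/4 - 47/4 = 3.
Contributions c_i * m(A_i):
  (-3/2) * (5/2) = -15/4.
  (3) * (2) = 6.
  (2) * (2) = 4.
  (-1/3) * (3) = -1.
Total: -15/4 + 6 + 4 - 1 = 21/4.

21/4


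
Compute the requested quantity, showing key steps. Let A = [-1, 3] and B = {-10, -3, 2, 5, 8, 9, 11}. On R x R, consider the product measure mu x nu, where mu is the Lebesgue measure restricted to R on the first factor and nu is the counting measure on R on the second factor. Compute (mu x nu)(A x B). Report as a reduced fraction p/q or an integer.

For a measurable rectangle A x B, the product measure satisfies
  (mu x nu)(A x B) = mu(A) * nu(B).
  mu(A) = 4.
  nu(B) = 7.
  (mu x nu)(A x B) = 4 * 7 = 28.

28


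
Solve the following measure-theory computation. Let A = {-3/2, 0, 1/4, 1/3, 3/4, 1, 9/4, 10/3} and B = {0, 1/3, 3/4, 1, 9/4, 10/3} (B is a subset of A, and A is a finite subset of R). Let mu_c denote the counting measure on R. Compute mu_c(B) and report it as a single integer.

Counting measure assigns mu_c(E) = |E| (number of elements) when E is finite.
B has 6 element(s), so mu_c(B) = 6.

6


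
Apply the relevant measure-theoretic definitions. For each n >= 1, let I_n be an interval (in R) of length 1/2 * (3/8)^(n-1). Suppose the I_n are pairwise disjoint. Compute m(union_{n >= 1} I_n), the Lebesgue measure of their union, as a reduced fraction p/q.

By countable additivity of the Lebesgue measure on pairwise disjoint measurable sets,
  m(union_{n >= 1} I_n) = sum_{n >= 1} m(I_n) = sum_{n >= 1} a * r^(n-1),
  with a = 1/2 and r = 3/8.
Since 0 < r = 3/8 < 1, the geometric series converges:
  sum_{n >= 1} a * r^(n-1) = a / (1 - r).
  = 1/2 / (1 - 3/8)
  = 1/2 / (5/8)
  = 4/5.

4/5


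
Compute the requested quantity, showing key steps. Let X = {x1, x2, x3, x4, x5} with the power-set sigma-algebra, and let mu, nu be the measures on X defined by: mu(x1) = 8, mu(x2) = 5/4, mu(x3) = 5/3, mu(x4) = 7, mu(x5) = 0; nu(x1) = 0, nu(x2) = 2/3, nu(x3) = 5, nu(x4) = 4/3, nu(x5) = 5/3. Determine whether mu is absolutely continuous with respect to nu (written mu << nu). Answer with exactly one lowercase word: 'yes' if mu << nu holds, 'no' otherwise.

mu << nu means: every nu-null measurable set is also mu-null; equivalently, for every atom x, if nu({x}) = 0 then mu({x}) = 0.
Checking each atom:
  x1: nu = 0, mu = 8 > 0 -> violates mu << nu.
  x2: nu = 2/3 > 0 -> no constraint.
  x3: nu = 5 > 0 -> no constraint.
  x4: nu = 4/3 > 0 -> no constraint.
  x5: nu = 5/3 > 0 -> no constraint.
The atom(s) x1 violate the condition (nu = 0 but mu > 0). Therefore mu is NOT absolutely continuous w.r.t. nu.

no


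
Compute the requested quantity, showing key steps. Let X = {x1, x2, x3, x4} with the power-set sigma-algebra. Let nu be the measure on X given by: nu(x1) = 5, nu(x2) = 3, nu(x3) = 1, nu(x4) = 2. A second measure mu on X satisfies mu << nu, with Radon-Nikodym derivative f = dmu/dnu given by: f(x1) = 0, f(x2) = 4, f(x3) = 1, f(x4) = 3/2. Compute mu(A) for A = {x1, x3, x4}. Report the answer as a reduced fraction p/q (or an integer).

By the defining property of the Radon-Nikodym derivative, for every measurable set A,
  mu(A) = integral_A f dnu.
Since nu is a discrete measure concentrated on the atoms of X, the integral over A reduces to the sum
  mu(A) = sum_{x in A} f(x) * nu({x}).
Computing each term:
  x1: f(x1) * nu(x1) = 0 * 5 = 0.
  x3: f(x3) * nu(x3) = 1 * 1 = 1.
  x4: f(x4) * nu(x4) = 3/2 * 2 = 3.
Summing: mu(A) = 0 + 1 + 3 = 4.

4


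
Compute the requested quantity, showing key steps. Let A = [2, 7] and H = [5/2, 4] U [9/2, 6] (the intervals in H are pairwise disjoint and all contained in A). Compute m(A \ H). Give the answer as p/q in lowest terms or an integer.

The ambient interval has length m(A) = 7 - 2 = 5.
Since the holes are disjoint and sit inside A, by finite additivity
  m(H) = sum_i (b_i - a_i), and m(A \ H) = m(A) - m(H).
Computing the hole measures:
  m(H_1) = 4 - 5/2 = 3/2.
  m(H_2) = 6 - 9/2 = 3/2.
Summed: m(H) = 3/2 + 3/2 = 3.
So m(A \ H) = 5 - 3 = 2.

2


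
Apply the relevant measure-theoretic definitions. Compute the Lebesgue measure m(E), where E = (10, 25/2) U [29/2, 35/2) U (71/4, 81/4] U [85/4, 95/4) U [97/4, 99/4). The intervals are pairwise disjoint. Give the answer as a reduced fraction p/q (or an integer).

For pairwise disjoint intervals, m(union_i I_i) = sum_i m(I_i),
and m is invariant under swapping open/closed endpoints (single points have measure 0).
So m(E) = sum_i (b_i - a_i).
  I_1 has length 25/2 - 10 = 5/2.
  I_2 has length 35/2 - 29/2 = 3.
  I_3 has length 81/4 - 71/4 = 5/2.
  I_4 has length 95/4 - 85/4 = 5/2.
  I_5 has length 99/4 - 97/4 = 1/2.
Summing:
  m(E) = 5/2 + 3 + 5/2 + 5/2 + 1/2 = 11.

11


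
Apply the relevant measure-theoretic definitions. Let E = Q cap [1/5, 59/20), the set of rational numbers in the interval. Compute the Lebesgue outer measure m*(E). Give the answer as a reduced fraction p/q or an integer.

The set Q cap [1/5, 59/20) is countable (a subset of the countable set Q). Lebesgue outer measure of any countable set is 0: each singleton {q} has m*({q}) = 0, and by countable subadditivity m*(union_k {q_k}) <= sum_k m*({q_k}) = sum_k 0 = 0. The reverse inequality m*(E) >= 0 is automatic. So m*(Q cap [1/5, 59/20)) = 0.

0


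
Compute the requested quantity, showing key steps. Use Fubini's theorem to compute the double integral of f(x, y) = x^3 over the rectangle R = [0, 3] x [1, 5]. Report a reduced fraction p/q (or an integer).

f(x, y) is a tensor product of a function of x and a function of y, and both factors are bounded continuous (hence Lebesgue integrable) on the rectangle, so Fubini's theorem applies:
  integral_R f d(m x m) = (integral_a1^b1 x^3 dx) * (integral_a2^b2 1 dy).
Inner integral in x: integral_{0}^{3} x^3 dx = (3^4 - 0^4)/4
  = 81/4.
Inner integral in y: integral_{1}^{5} 1 dy = (5^1 - 1^1)/1
  = 4.
Product: (81/4) * (4) = 81.

81


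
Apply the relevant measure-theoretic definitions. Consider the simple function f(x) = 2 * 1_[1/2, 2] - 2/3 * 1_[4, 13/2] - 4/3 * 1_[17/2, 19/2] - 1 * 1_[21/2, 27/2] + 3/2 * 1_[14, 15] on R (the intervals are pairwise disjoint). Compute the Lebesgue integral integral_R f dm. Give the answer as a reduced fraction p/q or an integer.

For a simple function f = sum_i c_i * 1_{A_i} with disjoint A_i,
  integral f dm = sum_i c_i * m(A_i).
Lengths of the A_i:
  m(A_1) = 2 - 1/2 = 3/2.
  m(A_2) = 13/2 - 4 = 5/2.
  m(A_3) = 19/2 - 17/2 = 1.
  m(A_4) = 27/2 - 21/2 = 3.
  m(A_5) = 15 - 14 = 1.
Contributions c_i * m(A_i):
  (2) * (3/2) = 3.
  (-2/3) * (5/2) = -5/3.
  (-4/3) * (1) = -4/3.
  (-1) * (3) = -3.
  (3/2) * (1) = 3/2.
Total: 3 - 5/3 - 4/3 - 3 + 3/2 = -3/2.

-3/2


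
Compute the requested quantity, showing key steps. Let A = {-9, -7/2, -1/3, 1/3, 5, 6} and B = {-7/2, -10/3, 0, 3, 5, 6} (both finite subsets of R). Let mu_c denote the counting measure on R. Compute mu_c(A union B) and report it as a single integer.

Counting measure on a finite set equals cardinality. By inclusion-exclusion, |A union B| = |A| + |B| - |A cap B|.
|A| = 6, |B| = 6, |A cap B| = 3.
So mu_c(A union B) = 6 + 6 - 3 = 9.

9


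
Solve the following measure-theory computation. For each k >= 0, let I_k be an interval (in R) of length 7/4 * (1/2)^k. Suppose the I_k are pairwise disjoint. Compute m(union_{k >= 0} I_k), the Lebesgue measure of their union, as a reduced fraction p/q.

By countable additivity of the Lebesgue measure on pairwise disjoint measurable sets,
  m(union_{k >= 0} I_k) = sum_{k >= 0} m(I_k) = sum_{k >= 0} a * r^k,
  with a = 7/4 and r = 1/2.
Since 0 < r = 1/2 < 1, the geometric series converges:
  sum_{k >= 0} a * r^k = a / (1 - r).
  = 7/4 / (1 - 1/2)
  = 7/4 / (1/2)
  = 7/2.

7/2


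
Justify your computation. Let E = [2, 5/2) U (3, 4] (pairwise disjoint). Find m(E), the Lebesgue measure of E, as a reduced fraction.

For pairwise disjoint intervals, m(union_i I_i) = sum_i m(I_i),
and m is invariant under swapping open/closed endpoints (single points have measure 0).
So m(E) = sum_i (b_i - a_i).
  I_1 has length 5/2 - 2 = 1/2.
  I_2 has length 4 - 3 = 1.
Summing:
  m(E) = 1/2 + 1 = 3/2.

3/2


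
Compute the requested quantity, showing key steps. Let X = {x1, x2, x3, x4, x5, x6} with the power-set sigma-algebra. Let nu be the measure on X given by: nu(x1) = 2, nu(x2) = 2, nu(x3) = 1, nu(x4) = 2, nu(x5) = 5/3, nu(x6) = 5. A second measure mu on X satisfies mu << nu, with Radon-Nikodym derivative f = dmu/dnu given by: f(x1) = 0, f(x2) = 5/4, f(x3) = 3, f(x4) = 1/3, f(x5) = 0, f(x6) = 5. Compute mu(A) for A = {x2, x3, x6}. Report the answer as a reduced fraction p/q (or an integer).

By the defining property of the Radon-Nikodym derivative, for every measurable set A,
  mu(A) = integral_A f dnu.
Since nu is a discrete measure concentrated on the atoms of X, the integral over A reduces to the sum
  mu(A) = sum_{x in A} f(x) * nu({x}).
Computing each term:
  x2: f(x2) * nu(x2) = 5/4 * 2 = 5/2.
  x3: f(x3) * nu(x3) = 3 * 1 = 3.
  x6: f(x6) * nu(x6) = 5 * 5 = 25.
Summing: mu(A) = 5/2 + 3 + 25 = 61/2.

61/2
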